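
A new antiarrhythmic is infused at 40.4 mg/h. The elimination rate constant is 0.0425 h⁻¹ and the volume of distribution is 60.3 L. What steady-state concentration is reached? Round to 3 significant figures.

CL = k · V = 0.0425 × 60.3 = 2.563 L/h
Css = rate / CL = 40.4 / 2.563 ≈ 15.8 µg/mL

15.8 µg/mL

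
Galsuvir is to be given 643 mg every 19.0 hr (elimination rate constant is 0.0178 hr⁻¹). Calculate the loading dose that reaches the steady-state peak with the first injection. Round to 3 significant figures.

2240 mg

Accumulation ratio R = 1 / (1 − e^(−kτ)) = 1 / (1 − e^(−0.01780×19.0)) = 1 / (1 − 0.7131) = 3.485
Loading dose = maintenance dose × R = 643 × 3.485 ≈ 2240 mg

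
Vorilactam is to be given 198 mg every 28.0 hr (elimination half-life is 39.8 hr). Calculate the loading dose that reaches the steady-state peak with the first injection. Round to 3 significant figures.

k = ln 2 / 39.8 = 0.01742 hr⁻¹
Accumulation ratio R = 1 / (1 − e^(−kτ)) = 1 / (1 − e^(−0.01742×28.0)) = 1 / (1 − 0.6141) = 2.591
Loading dose = maintenance dose × R = 198 × 2.591 ≈ 513 mg

513 mg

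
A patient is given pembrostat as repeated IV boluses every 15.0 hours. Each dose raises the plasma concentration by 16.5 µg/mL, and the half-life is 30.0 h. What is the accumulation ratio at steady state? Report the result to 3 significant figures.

3.41

k = ln 2 / 30.0 = 0.02310 h⁻¹
Fraction remaining after one interval: e^(−kτ) = e^(−0.02310 × 15.0) = 0.7071
R = 1 / (1 − 0.7071) = 1 / 0.2929 ≈ 3.41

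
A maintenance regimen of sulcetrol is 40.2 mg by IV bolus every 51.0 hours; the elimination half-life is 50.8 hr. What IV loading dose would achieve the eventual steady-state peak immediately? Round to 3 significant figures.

80.2 mg

k = ln 2 / 50.8 = 0.01364 hr⁻¹
Accumulation ratio R = 1 / (1 − e^(−kτ)) = 1 / (1 − e^(−0.01364×51.0)) = 1 / (1 − 0.4986) = 1.995
Loading dose = maintenance dose × R = 40.2 × 1.995 ≈ 80.2 mg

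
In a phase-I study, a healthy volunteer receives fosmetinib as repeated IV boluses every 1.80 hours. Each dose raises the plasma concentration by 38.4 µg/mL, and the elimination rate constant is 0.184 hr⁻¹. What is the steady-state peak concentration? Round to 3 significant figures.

Fraction remaining after one interval: e^(−kτ) = e^(−0.1840 × 1.80) = 0.7181
R = 1 / (1 − 0.7181) = 3.547
Css,max = 38.4 × 3.547 ≈ 136 µg/mL

136 µg/mL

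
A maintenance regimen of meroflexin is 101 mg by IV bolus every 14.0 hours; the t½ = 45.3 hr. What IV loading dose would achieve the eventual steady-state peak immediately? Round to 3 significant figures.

524 mg

k = ln 2 / 45.3 = 0.01530 hr⁻¹
Accumulation ratio R = 1 / (1 − e^(−kτ)) = 1 / (1 − e^(−0.01530×14.0)) = 1 / (1 − 0.8072) = 5.186
Loading dose = maintenance dose × R = 101 × 5.186 ≈ 524 mg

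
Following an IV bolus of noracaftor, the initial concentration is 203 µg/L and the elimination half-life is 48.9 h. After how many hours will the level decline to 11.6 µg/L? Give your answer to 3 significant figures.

k = ln 2 / 48.9 = 0.01417 h⁻¹
C(t) = C₀ e^(−kt)  ⇒  t = ln(C₀/C) / k
t = ln(203/11.6) / 0.01417 = 2.862 / 0.01417 ≈ 202 hours

202 hours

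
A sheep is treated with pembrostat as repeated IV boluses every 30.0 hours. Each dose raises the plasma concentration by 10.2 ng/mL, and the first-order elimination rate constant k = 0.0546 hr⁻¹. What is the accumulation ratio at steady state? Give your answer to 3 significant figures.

Fraction remaining after one interval: e^(−kτ) = e^(−0.05460 × 30.0) = 0.1944
R = 1 / (1 − 0.1944) = 1 / 0.8056 ≈ 1.24

1.24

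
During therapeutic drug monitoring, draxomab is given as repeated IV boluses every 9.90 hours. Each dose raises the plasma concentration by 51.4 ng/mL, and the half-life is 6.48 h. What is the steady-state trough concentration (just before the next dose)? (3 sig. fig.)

k = ln 2 / 6.48 = 0.1070 h⁻¹
Fraction remaining after one interval: e^(−kτ) = e^(−0.1070 × 9.90) = 0.3468
R = 1 / (1 − 0.3468) = 1.531
Css,max = 51.4 × 1.531 = 78.69 ng/mL
Css,min = Css,max × e^(−kτ) = 78.69 × 0.3468 ≈ 27.3 ng/mL

27.3 ng/mL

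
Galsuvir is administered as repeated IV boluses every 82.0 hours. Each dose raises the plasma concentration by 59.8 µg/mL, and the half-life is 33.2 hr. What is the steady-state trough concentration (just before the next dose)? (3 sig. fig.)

k = ln 2 / 33.2 = 0.02088 hr⁻¹
Fraction remaining after one interval: e^(−kτ) = e^(−0.02088 × 82.0) = 0.1805
R = 1 / (1 − 0.1805) = 1.220
Css,max = 59.8 × 1.220 = 72.97 µg/mL
Css,min = Css,max × e^(−kτ) = 72.97 × 0.1805 ≈ 13.2 µg/mL

13.2 µg/mL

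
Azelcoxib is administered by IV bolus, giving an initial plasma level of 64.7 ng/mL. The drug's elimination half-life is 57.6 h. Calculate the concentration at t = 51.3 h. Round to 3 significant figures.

34.9 ng/mL

k = ln 2 / 57.6 = 0.01203 h⁻¹
51.3 h is 0.8906 half-lives, so C = 64.7 × (1/2)^0.8906 = 64.7 × 0.5394 ≈ 34.9 ng/mL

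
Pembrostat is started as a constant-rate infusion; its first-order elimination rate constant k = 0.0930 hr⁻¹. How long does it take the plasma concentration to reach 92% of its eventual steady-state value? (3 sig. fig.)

f = 1 − e^(−kt)  ⇒  t = −ln(1 − f) / k
t = −ln(1 − 0.92) / 0.09300 = 2.526 / 0.09300 ≈ 27.2 hours

27.2 hours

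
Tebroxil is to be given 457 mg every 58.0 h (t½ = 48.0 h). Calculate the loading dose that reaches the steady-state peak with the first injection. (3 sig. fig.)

806 mg

k = ln 2 / 48.0 = 0.01444 h⁻¹
Accumulation ratio R = 1 / (1 − e^(−kτ)) = 1 / (1 − e^(−0.01444×58.0)) = 1 / (1 − 0.4328) = 1.763
Loading dose = maintenance dose × R = 457 × 1.763 ≈ 806 mg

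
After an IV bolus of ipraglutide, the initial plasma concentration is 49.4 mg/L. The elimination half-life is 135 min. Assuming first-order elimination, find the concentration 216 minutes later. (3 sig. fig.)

16.3 mg/L

k = ln 2 / 135 = 0.005134 min⁻¹
C(t) = C₀ e^(−kt) = 49.4 × e^(−0.005134 × 216) = 49.4 × e^(−1.109) = 49.4 × 0.3299 ≈ 16.3 mg/L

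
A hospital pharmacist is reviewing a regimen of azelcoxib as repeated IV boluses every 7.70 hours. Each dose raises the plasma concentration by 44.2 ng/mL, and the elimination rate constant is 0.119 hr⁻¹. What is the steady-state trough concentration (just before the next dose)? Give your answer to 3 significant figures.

Fraction remaining after one interval: e^(−kτ) = e^(−0.1190 × 7.70) = 0.4000
R = 1 / (1 − 0.4000) = 1.667
Css,max = 44.2 × 1.667 = 73.67 ng/mL
Css,min = Css,max × e^(−kτ) = 73.67 × 0.4000 ≈ 29.5 ng/mL

29.5 ng/mL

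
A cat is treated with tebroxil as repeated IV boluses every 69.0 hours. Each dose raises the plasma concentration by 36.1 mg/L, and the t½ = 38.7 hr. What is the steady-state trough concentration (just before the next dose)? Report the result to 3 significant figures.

14.8 mg/L

k = ln 2 / 38.7 = 0.01791 hr⁻¹
Fraction remaining after one interval: e^(−kτ) = e^(−0.01791 × 69.0) = 0.2906
R = 1 / (1 − 0.2906) = 1.410
Css,max = 36.1 × 1.410 = 50.89 mg/L
Css,min = Css,max × e^(−kτ) = 50.89 × 0.2906 ≈ 14.8 mg/L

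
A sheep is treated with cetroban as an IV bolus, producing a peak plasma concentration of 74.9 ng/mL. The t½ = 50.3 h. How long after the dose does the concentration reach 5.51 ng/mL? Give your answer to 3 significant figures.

k = ln 2 / 50.3 = 0.01378 h⁻¹
C(t) = C₀ e^(−kt)  ⇒  t = ln(C₀/C) / k
t = ln(74.9/5.51) / 0.01378 = 2.610 / 0.01378 ≈ 189 hours

189 hours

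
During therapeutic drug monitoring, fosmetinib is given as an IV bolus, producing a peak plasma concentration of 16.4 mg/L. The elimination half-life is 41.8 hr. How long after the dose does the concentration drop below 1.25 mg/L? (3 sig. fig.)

155 hours

k = ln 2 / 41.8 = 0.01658 hr⁻¹
C(t) = C₀ e^(−kt)  ⇒  t = ln(C₀/C) / k
t = ln(16.4/1.25) / 0.01658 = 2.574 / 0.01658 ≈ 155 hours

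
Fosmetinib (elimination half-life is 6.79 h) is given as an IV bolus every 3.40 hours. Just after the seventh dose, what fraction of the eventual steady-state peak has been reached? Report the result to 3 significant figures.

0.912

k = ln 2 / 6.79 = 0.1021 h⁻¹
f_n = 1 − e^(−nkτ) = 1 − e^(−7 × 0.1021 × 3.40) = 1 − e^(−2.430) = 1 − 0.08807 ≈ 0.912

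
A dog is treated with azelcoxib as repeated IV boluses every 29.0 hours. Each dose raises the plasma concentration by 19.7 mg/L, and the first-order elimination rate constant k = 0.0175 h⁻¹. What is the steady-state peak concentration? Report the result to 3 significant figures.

Fraction remaining after one interval: e^(−kτ) = e^(−0.01750 × 29.0) = 0.6020
R = 1 / (1 − 0.6020) = 2.513
Css,max = 19.7 × 2.513 ≈ 49.5 mg/L

49.5 mg/L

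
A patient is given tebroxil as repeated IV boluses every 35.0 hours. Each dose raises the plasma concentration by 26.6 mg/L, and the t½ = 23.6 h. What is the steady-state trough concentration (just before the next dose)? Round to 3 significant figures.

14.8 mg/L

k = ln 2 / 23.6 = 0.02937 h⁻¹
Fraction remaining after one interval: e^(−kτ) = e^(−0.02937 × 35.0) = 0.3577
R = 1 / (1 − 0.3577) = 1.557
Css,max = 26.6 × 1.557 = 41.42 mg/L
Css,min = Css,max × e^(−kτ) = 41.42 × 0.3577 ≈ 14.8 mg/L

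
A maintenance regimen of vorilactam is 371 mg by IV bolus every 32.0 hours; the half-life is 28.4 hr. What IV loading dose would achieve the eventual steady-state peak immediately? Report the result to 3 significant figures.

684 mg

k = ln 2 / 28.4 = 0.02441 hr⁻¹
Accumulation ratio R = 1 / (1 − e^(−kτ)) = 1 / (1 − e^(−0.02441×32.0)) = 1 / (1 − 0.4579) = 1.845
Loading dose = maintenance dose × R = 371 × 1.845 ≈ 684 mg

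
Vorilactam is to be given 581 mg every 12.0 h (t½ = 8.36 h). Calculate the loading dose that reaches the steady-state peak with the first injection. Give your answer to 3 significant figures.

922 mg

k = ln 2 / 8.36 = 0.08291 h⁻¹
Accumulation ratio R = 1 / (1 − e^(−kτ)) = 1 / (1 − e^(−0.08291×12.0)) = 1 / (1 − 0.3697) = 1.587
Loading dose = maintenance dose × R = 581 × 1.587 ≈ 922 mg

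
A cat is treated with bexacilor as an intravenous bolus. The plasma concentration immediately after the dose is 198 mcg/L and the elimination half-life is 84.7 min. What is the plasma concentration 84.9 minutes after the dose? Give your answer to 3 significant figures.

k = ln 2 / 84.7 = 0.008184 min⁻¹
84.9 min is 1.002 half-lives, so C = 198 × (1/2)^1.002 = 198 × 0.4992 ≈ 98.8 mcg/L

98.8 mcg/L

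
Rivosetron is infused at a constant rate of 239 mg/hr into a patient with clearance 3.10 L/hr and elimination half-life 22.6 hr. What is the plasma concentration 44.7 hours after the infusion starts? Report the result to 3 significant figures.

57.5 mg/L

Css = rate / CL = 239 / 3.10 = 77.10 mg/L
k = ln 2 / 22.6 = 0.03067 hr⁻¹
C(t) = Css (1 − e^(−kt)) = 77.10 × (1 − e^(−1.371)) = 77.10 × 0.7461 ≈ 57.5 mg/L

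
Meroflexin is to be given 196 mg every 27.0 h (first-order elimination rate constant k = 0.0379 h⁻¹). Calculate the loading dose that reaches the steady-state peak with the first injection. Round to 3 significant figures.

306 mg

Accumulation ratio R = 1 / (1 − e^(−kτ)) = 1 / (1 − e^(−0.03790×27.0)) = 1 / (1 − 0.3594) = 1.561
Loading dose = maintenance dose × R = 196 × 1.561 ≈ 306 mg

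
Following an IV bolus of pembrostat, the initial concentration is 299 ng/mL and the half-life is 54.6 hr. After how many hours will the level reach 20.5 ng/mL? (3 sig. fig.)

k = ln 2 / 54.6 = 0.01270 hr⁻¹
C(t) = C₀ e^(−kt)  ⇒  t = ln(C₀/C) / k
t = ln(299/20.5) / 0.01270 = 2.680 / 0.01270 ≈ 211 hours

211 hours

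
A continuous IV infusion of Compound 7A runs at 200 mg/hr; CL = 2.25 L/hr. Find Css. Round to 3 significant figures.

88.9 mg/L

Css = infusion rate / CL = 200 / 2.25 ≈ 88.9 mg/L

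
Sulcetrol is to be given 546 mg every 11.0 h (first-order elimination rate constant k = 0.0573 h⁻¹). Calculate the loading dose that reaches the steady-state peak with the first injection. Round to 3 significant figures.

1170 mg

Accumulation ratio R = 1 / (1 − e^(−kτ)) = 1 / (1 − e^(−0.05730×11.0)) = 1 / (1 − 0.5324) = 2.139
Loading dose = maintenance dose × R = 546 × 2.139 ≈ 1170 mg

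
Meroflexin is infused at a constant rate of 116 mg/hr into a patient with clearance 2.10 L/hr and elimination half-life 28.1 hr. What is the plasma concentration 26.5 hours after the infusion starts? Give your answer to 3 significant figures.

Css = rate / CL = 116 / 2.10 = 55.24 mg/L
k = ln 2 / 28.1 = 0.02467 hr⁻¹
C(t) = Css (1 − e^(−kt)) = 55.24 × (1 − e^(−0.6537)) = 55.24 × 0.4799 ≈ 26.5 mg/L

26.5 mg/L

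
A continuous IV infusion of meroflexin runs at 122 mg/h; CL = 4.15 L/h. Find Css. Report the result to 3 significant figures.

29.4 µg/mL

Css = infusion rate / CL = 122 / 4.15 ≈ 29.4 µg/mL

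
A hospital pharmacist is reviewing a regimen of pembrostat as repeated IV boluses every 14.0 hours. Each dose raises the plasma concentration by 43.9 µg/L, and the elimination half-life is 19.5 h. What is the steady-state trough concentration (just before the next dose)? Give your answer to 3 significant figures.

68.1 µg/L

k = ln 2 / 19.5 = 0.03555 h⁻¹
Fraction remaining after one interval: e^(−kτ) = e^(−0.03555 × 14.0) = 0.6080
R = 1 / (1 − 0.6080) = 2.551
Css,max = 43.9 × 2.551 = 112.0 µg/L
Css,min = Css,max × e^(−kτ) = 112.0 × 0.6080 ≈ 68.1 µg/L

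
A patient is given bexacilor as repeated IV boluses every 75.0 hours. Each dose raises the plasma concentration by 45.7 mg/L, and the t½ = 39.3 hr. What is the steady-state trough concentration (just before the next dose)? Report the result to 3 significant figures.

k = ln 2 / 39.3 = 0.01764 hr⁻¹
Fraction remaining after one interval: e^(−kτ) = e^(−0.01764 × 75.0) = 0.2664
R = 1 / (1 − 0.2664) = 1.363
Css,max = 45.7 × 1.363 = 62.29 mg/L
Css,min = Css,max × e^(−kτ) = 62.29 × 0.2664 ≈ 16.6 mg/L

16.6 mg/L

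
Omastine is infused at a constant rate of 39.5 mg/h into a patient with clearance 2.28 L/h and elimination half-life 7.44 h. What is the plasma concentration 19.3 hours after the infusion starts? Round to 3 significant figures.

14.5 mg/L

Css = rate / CL = 39.5 / 2.28 = 17.32 mg/L
k = ln 2 / 7.44 = 0.09316 h⁻¹
C(t) = Css (1 − e^(−kt)) = 17.32 × (1 − e^(−1.798)) = 17.32 × 0.8344 ≈ 14.5 mg/L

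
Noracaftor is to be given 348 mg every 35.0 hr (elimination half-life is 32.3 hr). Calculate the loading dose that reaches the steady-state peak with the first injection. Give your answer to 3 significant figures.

k = ln 2 / 32.3 = 0.02146 hr⁻¹
Accumulation ratio R = 1 / (1 − e^(−kτ)) = 1 / (1 − e^(−0.02146×35.0)) = 1 / (1 − 0.4719) = 1.893
Loading dose = maintenance dose × R = 348 × 1.893 ≈ 659 mg

659 mg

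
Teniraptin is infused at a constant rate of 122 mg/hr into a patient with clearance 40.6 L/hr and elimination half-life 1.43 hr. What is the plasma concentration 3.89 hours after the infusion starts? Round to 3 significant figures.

Css = rate / CL = 122 / 40.6 = 3.005 µg/mL
k = ln 2 / 1.43 = 0.4847 hr⁻¹
C(t) = Css (1 − e^(−kt)) = 3.005 × (1 − e^(−1.886)) = 3.005 × 0.8483 ≈ 2.55 µg/mL

2.55 µg/mL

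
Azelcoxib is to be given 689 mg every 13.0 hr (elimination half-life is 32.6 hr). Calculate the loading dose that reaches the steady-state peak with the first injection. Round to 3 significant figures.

2850 mg

k = ln 2 / 32.6 = 0.02126 hr⁻¹
Accumulation ratio R = 1 / (1 − e^(−kτ)) = 1 / (1 − e^(−0.02126×13.0)) = 1 / (1 − 0.7585) = 4.141
Loading dose = maintenance dose × R = 689 × 4.141 ≈ 2850 mg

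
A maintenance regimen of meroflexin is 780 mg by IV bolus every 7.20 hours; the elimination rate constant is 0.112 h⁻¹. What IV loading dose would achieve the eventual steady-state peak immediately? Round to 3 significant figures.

Accumulation ratio R = 1 / (1 − e^(−kτ)) = 1 / (1 − e^(−0.1120×7.20)) = 1 / (1 − 0.4465) = 1.807
Loading dose = maintenance dose × R = 780 × 1.807 ≈ 1410 mg

1410 mg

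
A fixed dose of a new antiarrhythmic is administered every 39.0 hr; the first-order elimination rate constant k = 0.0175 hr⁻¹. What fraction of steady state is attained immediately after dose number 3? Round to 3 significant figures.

f_n = 1 − e^(−nkτ) = 1 − e^(−3 × 0.01750 × 39.0) = 1 − e^(−2.048) = 1 − 0.1291 ≈ 0.871

0.871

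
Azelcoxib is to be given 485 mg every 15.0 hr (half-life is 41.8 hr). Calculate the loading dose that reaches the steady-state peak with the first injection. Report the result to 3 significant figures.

k = ln 2 / 41.8 = 0.01658 hr⁻¹
Accumulation ratio R = 1 / (1 − e^(−kτ)) = 1 / (1 − e^(−0.01658×15.0)) = 1 / (1 − 0.7798) = 4.541
Loading dose = maintenance dose × R = 485 × 4.541 ≈ 2200 mg

2200 mg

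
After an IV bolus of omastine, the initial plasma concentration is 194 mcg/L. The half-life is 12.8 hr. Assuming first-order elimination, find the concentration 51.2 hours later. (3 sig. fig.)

12.1 mcg/L

k = ln 2 / 12.8 = 0.05415 hr⁻¹
51.2 hr is 4.000 half-lives, so C = 194 × (1/2)^4.000 = 194 × 0.06250 ≈ 12.1 mcg/L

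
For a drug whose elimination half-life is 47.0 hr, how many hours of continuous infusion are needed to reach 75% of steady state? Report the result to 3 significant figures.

k = ln 2 / 47.0 = 0.01475 hr⁻¹
f = 1 − e^(−kt)  ⇒  t = −ln(1 − f) / k
t = −ln(1 − 0.75) / 0.01475 = 1.386 / 0.01475 ≈ 94.0 hours

94.0 hours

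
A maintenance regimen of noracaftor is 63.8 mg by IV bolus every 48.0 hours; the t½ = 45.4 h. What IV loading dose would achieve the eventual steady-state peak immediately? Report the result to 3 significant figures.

k = ln 2 / 45.4 = 0.01527 h⁻¹
Accumulation ratio R = 1 / (1 − e^(−kτ)) = 1 / (1 − e^(−0.01527×48.0)) = 1 / (1 − 0.4805) = 1.925
Loading dose = maintenance dose × R = 63.8 × 1.925 ≈ 123 mg

123 mg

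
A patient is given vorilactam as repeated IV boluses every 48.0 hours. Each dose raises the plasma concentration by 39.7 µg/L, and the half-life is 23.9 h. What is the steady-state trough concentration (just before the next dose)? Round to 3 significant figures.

k = ln 2 / 23.9 = 0.02900 h⁻¹
Fraction remaining after one interval: e^(−kτ) = e^(−0.02900 × 48.0) = 0.2486
R = 1 / (1 − 0.2486) = 1.331
Css,max = 39.7 × 1.331 = 52.83 µg/L
Css,min = Css,max × e^(−kτ) = 52.83 × 0.2486 ≈ 13.1 µg/L

13.1 µg/L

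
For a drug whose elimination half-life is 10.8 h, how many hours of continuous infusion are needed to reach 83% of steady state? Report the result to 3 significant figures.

27.6 hours

k = ln 2 / 10.8 = 0.06418 h⁻¹
f = 1 − e^(−kt)  ⇒  t = −ln(1 − f) / k
t = −ln(1 − 0.83) / 0.06418 = 1.772 / 0.06418 ≈ 27.6 hours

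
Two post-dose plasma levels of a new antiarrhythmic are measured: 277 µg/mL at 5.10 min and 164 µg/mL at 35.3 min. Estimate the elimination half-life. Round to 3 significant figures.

k = ln(C₁/C₂) / (t₂ − t₁) = ln(277/164) / (35.3 − 5.10)
  = 0.5242 / 30.20 = 0.01736 min⁻¹
t½ = ln 2 / k = ln 2 / 0.01736 ≈ 39.9 minutes

39.9 minutes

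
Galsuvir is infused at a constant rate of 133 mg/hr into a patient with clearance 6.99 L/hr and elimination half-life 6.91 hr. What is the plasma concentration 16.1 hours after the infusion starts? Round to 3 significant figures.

15.2 mg/L

Css = rate / CL = 133 / 6.99 = 19.03 mg/L
k = ln 2 / 6.91 = 0.1003 hr⁻¹
C(t) = Css (1 − e^(−kt)) = 19.03 × (1 − e^(−1.615)) = 19.03 × 0.8011 ≈ 15.2 mg/L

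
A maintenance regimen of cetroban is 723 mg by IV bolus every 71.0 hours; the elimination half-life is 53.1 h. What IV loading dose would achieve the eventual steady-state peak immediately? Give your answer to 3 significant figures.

k = ln 2 / 53.1 = 0.01305 h⁻¹
Accumulation ratio R = 1 / (1 − e^(−kτ)) = 1 / (1 − e^(−0.01305×71.0)) = 1 / (1 − 0.3958) = 1.655
Loading dose = maintenance dose × R = 723 × 1.655 ≈ 1200 mg

1200 mg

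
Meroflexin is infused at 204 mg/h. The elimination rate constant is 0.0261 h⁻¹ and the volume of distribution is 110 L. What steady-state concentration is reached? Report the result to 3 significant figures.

CL = k · V = 0.0261 × 110 = 2.871 L/h
Css = rate / CL = 204 / 2.871 ≈ 71.1 mg/L

71.1 mg/L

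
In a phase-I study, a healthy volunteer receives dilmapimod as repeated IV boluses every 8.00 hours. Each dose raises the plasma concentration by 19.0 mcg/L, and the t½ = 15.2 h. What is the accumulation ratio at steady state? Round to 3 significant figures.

k = ln 2 / 15.2 = 0.04560 h⁻¹
Fraction remaining after one interval: e^(−kτ) = e^(−0.04560 × 8.00) = 0.6943
R = 1 / (1 − 0.6943) = 1 / 0.3057 ≈ 3.27

3.27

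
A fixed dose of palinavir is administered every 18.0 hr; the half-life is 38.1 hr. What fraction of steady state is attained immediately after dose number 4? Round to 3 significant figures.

0.730

k = ln 2 / 38.1 = 0.01819 hr⁻¹
f_n = 1 − e^(−nkτ) = 1 − e^(−4 × 0.01819 × 18.0) = 1 − e^(−1.310) = 1 − 0.2699 ≈ 0.730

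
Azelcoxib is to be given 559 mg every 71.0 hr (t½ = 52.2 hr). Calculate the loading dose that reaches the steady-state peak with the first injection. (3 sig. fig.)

k = ln 2 / 52.2 = 0.01328 hr⁻¹
Accumulation ratio R = 1 / (1 − e^(−kτ)) = 1 / (1 − e^(−0.01328×71.0)) = 1 / (1 − 0.3895) = 1.638
Loading dose = maintenance dose × R = 559 × 1.638 ≈ 916 mg

916 mg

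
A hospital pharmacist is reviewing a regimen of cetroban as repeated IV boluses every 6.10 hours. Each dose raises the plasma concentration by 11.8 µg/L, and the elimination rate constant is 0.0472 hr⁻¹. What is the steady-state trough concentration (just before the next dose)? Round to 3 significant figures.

Fraction remaining after one interval: e^(−kτ) = e^(−0.04720 × 6.10) = 0.7498
R = 1 / (1 − 0.7498) = 3.997
Css,max = 11.8 × 3.997 = 47.17 µg/L
Css,min = Css,max × e^(−kτ) = 47.17 × 0.7498 ≈ 35.4 µg/L

35.4 µg/L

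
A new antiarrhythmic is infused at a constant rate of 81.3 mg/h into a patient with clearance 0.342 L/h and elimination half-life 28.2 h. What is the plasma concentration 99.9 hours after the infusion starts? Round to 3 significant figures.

217 µg/mL

Css = rate / CL = 81.3 / 0.342 = 237.7 µg/mL
k = ln 2 / 28.2 = 0.02458 h⁻¹
C(t) = Css (1 − e^(−kt)) = 237.7 × (1 − e^(−2.456)) = 237.7 × 0.9142 ≈ 217 µg/mL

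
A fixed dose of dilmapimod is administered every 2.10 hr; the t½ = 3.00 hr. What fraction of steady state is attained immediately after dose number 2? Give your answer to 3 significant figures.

k = ln 2 / 3.00 = 0.2310 hr⁻¹
f_n = 1 − e^(−nkτ) = 1 − e^(−2 × 0.2310 × 2.10) = 1 − e^(−0.9704) = 1 − 0.3789 ≈ 0.621

0.621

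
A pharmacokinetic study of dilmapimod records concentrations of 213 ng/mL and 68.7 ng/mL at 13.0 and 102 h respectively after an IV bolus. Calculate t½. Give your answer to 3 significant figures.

54.5 hours

k = ln(C₁/C₂) / (t₂ − t₁) = ln(213/68.7) / (102 − 13.0)
  = 1.132 / 89.00 = 0.01271 h⁻¹
t½ = ln 2 / k = ln 2 / 0.01271 ≈ 54.5 hours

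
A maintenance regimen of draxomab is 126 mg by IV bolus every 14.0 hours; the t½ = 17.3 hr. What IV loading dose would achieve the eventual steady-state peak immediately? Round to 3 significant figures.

k = ln 2 / 17.3 = 0.04007 hr⁻¹
Accumulation ratio R = 1 / (1 − e^(−kτ)) = 1 / (1 − e^(−0.04007×14.0)) = 1 / (1 − 0.5707) = 2.329
Loading dose = maintenance dose × R = 126 × 2.329 ≈ 293 mg

293 mg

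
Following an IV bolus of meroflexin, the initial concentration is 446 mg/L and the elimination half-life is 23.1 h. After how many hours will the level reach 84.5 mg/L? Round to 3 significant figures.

k = ln 2 / 23.1 = 0.03001 h⁻¹
C(t) = C₀ e^(−kt)  ⇒  t = ln(C₀/C) / k
t = ln(446/84.5) / 0.03001 = 1.664 / 0.03001 ≈ 55.4 hours

55.4 hours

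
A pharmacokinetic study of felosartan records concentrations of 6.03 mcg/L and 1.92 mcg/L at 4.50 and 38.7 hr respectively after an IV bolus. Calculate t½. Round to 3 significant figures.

k = ln(C₁/C₂) / (t₂ − t₁) = ln(6.03/1.92) / (38.7 − 4.50)
  = 1.144 / 34.20 = 0.03346 hr⁻¹
t½ = ln 2 / k = ln 2 / 0.03346 ≈ 20.7 hours

20.7 hours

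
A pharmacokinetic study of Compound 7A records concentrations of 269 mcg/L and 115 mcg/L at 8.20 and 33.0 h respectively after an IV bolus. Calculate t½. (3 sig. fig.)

20.2 hours

k = ln(C₁/C₂) / (t₂ − t₁) = ln(269/115) / (33.0 − 8.20)
  = 0.8498 / 24.80 = 0.03427 h⁻¹
t½ = ln 2 / k = ln 2 / 0.03427 ≈ 20.2 hours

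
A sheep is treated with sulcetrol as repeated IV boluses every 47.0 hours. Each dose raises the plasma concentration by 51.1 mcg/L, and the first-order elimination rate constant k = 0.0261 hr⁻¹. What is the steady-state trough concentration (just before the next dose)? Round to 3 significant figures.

21.2 mcg/L

Fraction remaining after one interval: e^(−kτ) = e^(−0.02610 × 47.0) = 0.2933
R = 1 / (1 − 0.2933) = 1.415
Css,max = 51.1 × 1.415 = 72.30 mcg/L
Css,min = Css,max × e^(−kτ) = 72.30 × 0.2933 ≈ 21.2 mcg/L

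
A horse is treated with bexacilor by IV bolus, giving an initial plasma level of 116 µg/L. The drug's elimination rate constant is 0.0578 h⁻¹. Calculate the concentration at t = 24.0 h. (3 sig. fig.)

C(t) = C₀ e^(−kt) = 116 × e^(−0.05780 × 24.0) = 116 × e^(−1.387) = 116 × 0.2498 ≈ 29.0 µg/L

29.0 µg/L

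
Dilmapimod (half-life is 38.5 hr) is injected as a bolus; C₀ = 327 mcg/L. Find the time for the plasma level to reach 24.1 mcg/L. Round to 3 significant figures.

k = ln 2 / 38.5 = 0.01800 hr⁻¹
C(t) = C₀ e^(−kt)  ⇒  t = ln(C₀/C) / k
t = ln(327/24.1) / 0.01800 = 2.608 / 0.01800 ≈ 145 hours

145 hours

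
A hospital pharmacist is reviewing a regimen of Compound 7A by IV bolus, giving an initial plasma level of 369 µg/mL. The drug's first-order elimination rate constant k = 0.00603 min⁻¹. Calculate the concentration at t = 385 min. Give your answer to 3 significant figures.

36.2 µg/mL

C(t) = C₀ e^(−kt) = 369 × e^(−0.006030 × 385) = 369 × e^(−2.322) = 369 × 0.09812 ≈ 36.2 µg/mL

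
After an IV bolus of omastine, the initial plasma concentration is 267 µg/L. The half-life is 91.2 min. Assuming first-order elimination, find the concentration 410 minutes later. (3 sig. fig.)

11.8 µg/L

k = ln 2 / 91.2 = 0.007600 min⁻¹
C(t) = C₀ e^(−kt) = 267 × e^(−0.007600 × 410) = 267 × e^(−3.116) = 267 × 0.04433 ≈ 11.8 µg/L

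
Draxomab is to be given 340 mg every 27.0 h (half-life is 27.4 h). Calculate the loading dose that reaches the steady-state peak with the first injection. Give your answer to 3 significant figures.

k = ln 2 / 27.4 = 0.02530 h⁻¹
Accumulation ratio R = 1 / (1 − e^(−kτ)) = 1 / (1 − e^(−0.02530×27.0)) = 1 / (1 − 0.5051) = 2.021
Loading dose = maintenance dose × R = 340 × 2.021 ≈ 687 mg

687 mg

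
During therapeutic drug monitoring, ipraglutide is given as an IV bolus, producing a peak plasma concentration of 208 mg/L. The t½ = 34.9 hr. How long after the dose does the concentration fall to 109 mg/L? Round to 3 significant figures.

k = ln 2 / 34.9 = 0.01986 hr⁻¹
C(t) = C₀ e^(−kt)  ⇒  t = ln(C₀/C) / k
t = ln(208/109) / 0.01986 = 0.6462 / 0.01986 ≈ 32.5 hours

32.5 hours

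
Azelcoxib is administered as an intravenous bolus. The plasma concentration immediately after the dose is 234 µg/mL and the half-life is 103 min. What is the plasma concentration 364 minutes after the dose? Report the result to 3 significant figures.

20.2 µg/mL

k = ln 2 / 103 = 0.006730 min⁻¹
364 min is 3.534 half-lives, so C = 234 × (1/2)^3.534 = 234 × 0.08633 ≈ 20.2 µg/mL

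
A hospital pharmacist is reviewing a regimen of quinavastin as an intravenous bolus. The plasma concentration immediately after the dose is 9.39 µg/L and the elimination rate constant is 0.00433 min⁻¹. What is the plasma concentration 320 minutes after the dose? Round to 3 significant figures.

C(t) = C₀ e^(−kt) = 9.39 × e^(−0.004330 × 320) = 9.39 × e^(−1.386) = 9.39 × 0.2502 ≈ 2.35 µg/L

2.35 µg/L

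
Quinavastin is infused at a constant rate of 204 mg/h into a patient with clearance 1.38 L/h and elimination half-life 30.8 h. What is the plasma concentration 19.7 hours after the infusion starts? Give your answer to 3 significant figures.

52.9 mg/L

Css = rate / CL = 204 / 1.38 = 147.8 mg/L
k = ln 2 / 30.8 = 0.02250 h⁻¹
C(t) = Css (1 − e^(−kt)) = 147.8 × (1 − e^(−0.4433)) = 147.8 × 0.3581 ≈ 52.9 mg/L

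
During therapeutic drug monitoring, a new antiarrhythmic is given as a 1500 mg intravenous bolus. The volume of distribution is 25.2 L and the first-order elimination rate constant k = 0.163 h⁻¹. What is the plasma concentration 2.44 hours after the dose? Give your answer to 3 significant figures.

40.0 mg/L

C₀ = dose / V = 1500 / 25.2 = 59.52 mg/L
C(t) = C₀ e^(−kt) = 59.52 × e^(−0.1630 × 2.44) = 59.52 × e^(−0.3977) = 59.52 × 0.6719 ≈ 40.0 mg/L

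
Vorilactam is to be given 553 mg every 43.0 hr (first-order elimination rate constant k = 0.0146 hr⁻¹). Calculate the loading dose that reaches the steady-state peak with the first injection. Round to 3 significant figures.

Accumulation ratio R = 1 / (1 − e^(−kτ)) = 1 / (1 − e^(−0.01460×43.0)) = 1 / (1 − 0.5338) = 2.145
Loading dose = maintenance dose × R = 553 × 2.145 ≈ 1190 mg

1190 mg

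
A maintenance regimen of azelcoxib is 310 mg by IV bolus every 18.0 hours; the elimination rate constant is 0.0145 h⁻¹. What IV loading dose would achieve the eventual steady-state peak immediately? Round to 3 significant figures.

Accumulation ratio R = 1 / (1 − e^(−kτ)) = 1 / (1 − e^(−0.01450×18.0)) = 1 / (1 − 0.7703) = 4.353
Loading dose = maintenance dose × R = 310 × 4.353 ≈ 1350 mg

1350 mg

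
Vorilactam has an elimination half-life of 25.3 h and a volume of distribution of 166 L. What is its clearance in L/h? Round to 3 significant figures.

4.55 L/h

k = ln 2 / t½ = ln 2 / 25.3 = 0.02740 h⁻¹
CL = k · V = 0.02740 × 166 ≈ 4.55 L/h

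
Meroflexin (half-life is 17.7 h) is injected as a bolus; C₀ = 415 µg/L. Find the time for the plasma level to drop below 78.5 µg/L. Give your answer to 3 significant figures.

42.5 hours

k = ln 2 / 17.7 = 0.03916 h⁻¹
C(t) = C₀ e^(−kt)  ⇒  t = ln(C₀/C) / k
t = ln(415/78.5) / 0.03916 = 1.665 / 0.03916 ≈ 42.5 hours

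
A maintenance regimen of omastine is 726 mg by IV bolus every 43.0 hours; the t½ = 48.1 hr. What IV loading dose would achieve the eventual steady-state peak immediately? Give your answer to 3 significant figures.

k = ln 2 / 48.1 = 0.01441 hr⁻¹
Accumulation ratio R = 1 / (1 − e^(−kτ)) = 1 / (1 − e^(−0.01441×43.0)) = 1 / (1 − 0.5381) = 2.165
Loading dose = maintenance dose × R = 726 × 2.165 ≈ 1570 mg

1570 mg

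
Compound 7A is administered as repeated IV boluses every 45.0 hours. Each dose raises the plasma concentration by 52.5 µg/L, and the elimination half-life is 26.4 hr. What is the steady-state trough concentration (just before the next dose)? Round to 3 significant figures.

23.2 µg/L

k = ln 2 / 26.4 = 0.02626 hr⁻¹
Fraction remaining after one interval: e^(−kτ) = e^(−0.02626 × 45.0) = 0.3068
R = 1 / (1 − 0.3068) = 1.443
Css,max = 52.5 × 1.443 = 75.74 µg/L
Css,min = Css,max × e^(−kτ) = 75.74 × 0.3068 ≈ 23.2 µg/L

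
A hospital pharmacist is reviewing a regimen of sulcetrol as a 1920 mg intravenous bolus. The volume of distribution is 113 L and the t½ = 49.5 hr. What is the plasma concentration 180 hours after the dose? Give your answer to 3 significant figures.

C₀ = dose / V = 1920 / 113 = 16.99 mg/L
k = ln 2 / 49.5 = 0.01400 hr⁻¹
C(t) = C₀ e^(−kt) = 16.99 × e^(−0.01400 × 180) = 16.99 × e^(−2.521) = 16.99 × 0.08042 ≈ 1.37 mg/L

1.37 mg/L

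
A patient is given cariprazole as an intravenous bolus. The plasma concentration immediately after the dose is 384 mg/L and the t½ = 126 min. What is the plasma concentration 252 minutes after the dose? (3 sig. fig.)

k = ln 2 / 126 = 0.005501 min⁻¹
C(t) = C₀ e^(−kt) = 384 × e^(−0.005501 × 252) = 384 × e^(−1.386) = 384 × 0.2500 ≈ 96.0 mg/L

96.0 mg/L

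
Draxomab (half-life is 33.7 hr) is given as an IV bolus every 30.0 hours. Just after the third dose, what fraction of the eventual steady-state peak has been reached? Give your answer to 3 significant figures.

0.843

k = ln 2 / 33.7 = 0.02057 hr⁻¹
f_n = 1 − e^(−nkτ) = 1 − e^(−3 × 0.02057 × 30.0) = 1 − e^(−1.851) = 1 − 0.1571 ≈ 0.843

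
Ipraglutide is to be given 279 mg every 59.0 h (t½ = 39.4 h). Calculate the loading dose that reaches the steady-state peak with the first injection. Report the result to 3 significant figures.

432 mg

k = ln 2 / 39.4 = 0.01759 h⁻¹
Accumulation ratio R = 1 / (1 − e^(−kτ)) = 1 / (1 − e^(−0.01759×59.0)) = 1 / (1 − 0.3542) = 1.548
Loading dose = maintenance dose × R = 279 × 1.548 ≈ 432 mg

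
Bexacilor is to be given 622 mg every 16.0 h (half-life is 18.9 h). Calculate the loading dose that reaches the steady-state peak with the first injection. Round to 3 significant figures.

k = ln 2 / 18.9 = 0.03667 h⁻¹
Accumulation ratio R = 1 / (1 − e^(−kτ)) = 1 / (1 − e^(−0.03667×16.0)) = 1 / (1 − 0.5561) = 2.253
Loading dose = maintenance dose × R = 622 × 2.253 ≈ 1400 mg

1400 mg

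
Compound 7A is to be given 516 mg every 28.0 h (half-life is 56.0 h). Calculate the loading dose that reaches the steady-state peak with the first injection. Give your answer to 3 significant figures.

k = ln 2 / 56.0 = 0.01238 h⁻¹
Accumulation ratio R = 1 / (1 − e^(−kτ)) = 1 / (1 − e^(−0.01238×28.0)) = 1 / (1 − 0.7071) = 3.414
Loading dose = maintenance dose × R = 516 × 3.414 ≈ 1760 mg

1760 mg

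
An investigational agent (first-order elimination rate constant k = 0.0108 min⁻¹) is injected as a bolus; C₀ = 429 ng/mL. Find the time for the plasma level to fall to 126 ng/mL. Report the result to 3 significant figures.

C(t) = C₀ e^(−kt)  ⇒  t = ln(C₀/C) / k
t = ln(429/126) / 0.01080 = 1.225 / 0.01080 ≈ 113 minutes

113 minutes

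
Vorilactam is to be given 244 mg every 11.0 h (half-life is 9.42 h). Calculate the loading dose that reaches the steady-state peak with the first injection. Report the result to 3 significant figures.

k = ln 2 / 9.42 = 0.07358 h⁻¹
Accumulation ratio R = 1 / (1 − e^(−kτ)) = 1 / (1 − e^(−0.07358×11.0)) = 1 / (1 − 0.4451) = 1.802
Loading dose = maintenance dose × R = 244 × 1.802 ≈ 440 mg

440 mg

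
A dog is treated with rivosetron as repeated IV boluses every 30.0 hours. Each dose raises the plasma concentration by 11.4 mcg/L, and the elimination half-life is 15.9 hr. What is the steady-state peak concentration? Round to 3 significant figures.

k = ln 2 / 15.9 = 0.04359 hr⁻¹
Fraction remaining after one interval: e^(−kτ) = e^(−0.04359 × 30.0) = 0.2704
R = 1 / (1 − 0.2704) = 1.371
Css,max = 11.4 × 1.371 ≈ 15.6 mcg/L

15.6 mcg/L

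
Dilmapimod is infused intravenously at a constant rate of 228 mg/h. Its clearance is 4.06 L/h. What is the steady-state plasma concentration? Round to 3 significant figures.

Css = infusion rate / CL = 228 / 4.06 ≈ 56.2 µg/mL

56.2 µg/mL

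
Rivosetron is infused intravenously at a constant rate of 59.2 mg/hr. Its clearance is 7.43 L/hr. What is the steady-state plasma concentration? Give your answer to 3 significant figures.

Css = infusion rate / CL = 59.2 / 7.43 ≈ 7.97 µg/mL

7.97 µg/mL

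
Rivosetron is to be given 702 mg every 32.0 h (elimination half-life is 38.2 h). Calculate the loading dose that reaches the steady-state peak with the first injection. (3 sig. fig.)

k = ln 2 / 38.2 = 0.01815 h⁻¹
Accumulation ratio R = 1 / (1 − e^(−kτ)) = 1 / (1 − e^(−0.01815×32.0)) = 1 / (1 − 0.5595) = 2.270
Loading dose = maintenance dose × R = 702 × 2.270 ≈ 1590 mg

1590 mg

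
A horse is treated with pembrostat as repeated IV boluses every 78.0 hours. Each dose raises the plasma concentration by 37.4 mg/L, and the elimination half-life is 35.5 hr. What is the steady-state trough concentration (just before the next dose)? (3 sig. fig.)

10.4 mg/L

k = ln 2 / 35.5 = 0.01953 hr⁻¹
Fraction remaining after one interval: e^(−kτ) = e^(−0.01953 × 78.0) = 0.2181
R = 1 / (1 − 0.2181) = 1.279
Css,max = 37.4 × 1.279 = 47.83 mg/L
Css,min = Css,max × e^(−kτ) = 47.83 × 0.2181 ≈ 10.4 mg/L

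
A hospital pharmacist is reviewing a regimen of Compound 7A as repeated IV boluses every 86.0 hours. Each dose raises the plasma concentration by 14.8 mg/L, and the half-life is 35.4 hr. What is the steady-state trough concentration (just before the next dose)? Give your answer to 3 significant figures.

3.37 mg/L

k = ln 2 / 35.4 = 0.01958 hr⁻¹
Fraction remaining after one interval: e^(−kτ) = e^(−0.01958 × 86.0) = 0.1856
R = 1 / (1 − 0.1856) = 1.228
Css,max = 14.8 × 1.228 = 18.17 mg/L
Css,min = Css,max × e^(−kτ) = 18.17 × 0.1856 ≈ 3.37 mg/L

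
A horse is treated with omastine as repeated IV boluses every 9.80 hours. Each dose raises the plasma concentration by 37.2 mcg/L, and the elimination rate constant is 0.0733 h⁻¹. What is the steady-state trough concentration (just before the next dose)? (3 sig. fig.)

35.4 mcg/L

Fraction remaining after one interval: e^(−kτ) = e^(−0.07330 × 9.80) = 0.4876
R = 1 / (1 − 0.4876) = 1.951
Css,max = 37.2 × 1.951 = 72.59 mcg/L
Css,min = Css,max × e^(−kτ) = 72.59 × 0.4876 ≈ 35.4 mcg/L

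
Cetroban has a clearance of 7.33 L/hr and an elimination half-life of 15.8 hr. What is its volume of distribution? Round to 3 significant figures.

k = ln 2 / t½ = ln 2 / 15.8 = 0.04387 hr⁻¹
V = CL / k = 7.33 / 0.04387 ≈ 167 L

167 L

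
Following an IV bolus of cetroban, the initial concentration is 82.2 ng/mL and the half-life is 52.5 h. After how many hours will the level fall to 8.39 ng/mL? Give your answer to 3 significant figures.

k = ln 2 / 52.5 = 0.01320 h⁻¹
C(t) = C₀ e^(−kt)  ⇒  t = ln(C₀/C) / k
t = ln(82.2/8.39) / 0.01320 = 2.282 / 0.01320 ≈ 173 hours

173 hours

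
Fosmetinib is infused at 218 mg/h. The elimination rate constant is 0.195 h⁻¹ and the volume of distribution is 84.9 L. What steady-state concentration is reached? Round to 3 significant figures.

13.2 µg/mL

CL = k · V = 0.195 × 84.9 = 16.56 L/h
Css = rate / CL = 218 / 16.56 ≈ 13.2 µg/mL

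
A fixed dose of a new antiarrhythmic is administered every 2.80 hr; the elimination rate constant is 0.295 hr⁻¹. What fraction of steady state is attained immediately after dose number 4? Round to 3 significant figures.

0.963

f_n = 1 − e^(−nkτ) = 1 − e^(−4 × 0.2950 × 2.80) = 1 − e^(−3.304) = 1 − 0.03674 ≈ 0.963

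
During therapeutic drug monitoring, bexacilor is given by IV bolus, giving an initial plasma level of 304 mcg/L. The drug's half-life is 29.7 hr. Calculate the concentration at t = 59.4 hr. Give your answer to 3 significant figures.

76.0 mcg/L

k = ln 2 / 29.7 = 0.02334 hr⁻¹
59.4 hr is 2.000 half-lives, so C = 304 × (1/2)^2.000 = 304 × 0.2500 ≈ 76.0 mcg/L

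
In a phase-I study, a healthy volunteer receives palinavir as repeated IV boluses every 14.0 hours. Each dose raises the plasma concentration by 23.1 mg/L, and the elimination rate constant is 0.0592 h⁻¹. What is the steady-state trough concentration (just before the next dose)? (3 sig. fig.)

Fraction remaining after one interval: e^(−kτ) = e^(−0.05920 × 14.0) = 0.4366
R = 1 / (1 − 0.4366) = 1.775
Css,max = 23.1 × 1.775 = 41.00 mg/L
Css,min = Css,max × e^(−kτ) = 41.00 × 0.4366 ≈ 17.9 mg/L

17.9 mg/L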